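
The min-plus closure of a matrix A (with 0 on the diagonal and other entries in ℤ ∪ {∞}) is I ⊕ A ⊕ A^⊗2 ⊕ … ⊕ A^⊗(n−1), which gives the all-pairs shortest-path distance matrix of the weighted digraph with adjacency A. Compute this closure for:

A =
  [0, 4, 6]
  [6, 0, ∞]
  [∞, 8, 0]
Closure =
  [0, 4, 6]
  [6, 0, 12]
  [14, 8, 0]

This is the Floyd-Warshall all-pairs shortest-path computation. For each intermediate vertex k = 0, 1, …, 2, update dist[i][j] ← min(dist[i][j], dist[i][k] + dist[k][j]). The final matrix gives, for each (i, j), the minimum total weight of any directed path from i to j (possibly empty when i = j).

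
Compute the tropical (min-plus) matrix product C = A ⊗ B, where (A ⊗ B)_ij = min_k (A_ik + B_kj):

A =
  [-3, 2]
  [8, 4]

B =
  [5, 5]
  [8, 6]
A ⊗ B =
  [2, 2]
  [12, 10]

Apply the min-plus product entry-by-entry:
  C[0][0] = min over k of (A[0][0] + B[0][0] = -3 + 5 = 2, A[0][1] + B[1][0] = 2 + 8 = 10) = 2 (attained at k = 0)
  C[0][1] = min over k of (A[0][0] + B[0][1] = -3 + 5 = 2, A[0][1] + B[1][1] = 2 + 6 = 8) = 2 (attained at k = 0)
  C[1][0] = min over k of (A[1][0] + B[0][0] = 8 + 5 = 13, A[1][1] + B[1][0] = 4 + 8 = 12) = 12 (attained at k = 1)
  C[1][1] = min over k of (A[1][0] + B[0][1] = 8 + 5 = 13, A[1][1] + B[1][1] = 4 + 6 = 10) = 10 (attained at k = 1)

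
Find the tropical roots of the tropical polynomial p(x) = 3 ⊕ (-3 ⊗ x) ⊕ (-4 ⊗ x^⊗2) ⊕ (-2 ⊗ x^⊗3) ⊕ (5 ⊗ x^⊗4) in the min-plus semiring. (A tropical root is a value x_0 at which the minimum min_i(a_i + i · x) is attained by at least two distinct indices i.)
Roots: {-7, -2, 1, 6}

Each tropical root is a break point of the lower envelope of the lines y = a_i + i · x (there are 5 lines, with slopes 0, 1, ..., 4). Only the lines that attain the minimum somewhere contribute to roots; other lines are dominated. Here the surviving (envelope) indices are i = 4, i = 3, i = 2, i = 1, i = 0.
Intersections between consecutive envelope lines give the roots: for adjacent envelope indices i < j the intersection is x = (a_i − a_j) / (j − i). Reading off the sorted break points: {-7, -2, 1, 6}.
Verification: at each break x_0, at least two indices attain the minimum of min_i(a_i + i · x_0).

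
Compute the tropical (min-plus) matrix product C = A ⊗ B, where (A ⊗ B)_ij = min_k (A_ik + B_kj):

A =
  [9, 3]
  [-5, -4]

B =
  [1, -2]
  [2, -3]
A ⊗ B =
  [5, 0]
  [-4, -7]

Apply the min-plus product entry-by-entry:
  C[0][0] = min over k of (A[0][0] + B[0][0] = 9 + 1 = 10, A[0][1] + B[1][0] = 3 + 2 = 5) = 5 (attained at k = 1)
  C[0][1] = min over k of (A[0][0] + B[0][1] = 9 + -2 = 7, A[0][1] + B[1][1] = 3 + -3 = 0) = 0 (attained at k = 1)
  C[1][0] = min over k of (A[1][0] + B[0][0] = -5 + 1 = -4, A[1][1] + B[1][0] = -4 + 2 = -2) = -4 (attained at k = 0)
  C[1][1] = min over k of (A[1][0] + B[0][1] = -5 + -2 = -7, A[1][1] + B[1][1] = -4 + -3 = -7) = -7 (attained at k = 0)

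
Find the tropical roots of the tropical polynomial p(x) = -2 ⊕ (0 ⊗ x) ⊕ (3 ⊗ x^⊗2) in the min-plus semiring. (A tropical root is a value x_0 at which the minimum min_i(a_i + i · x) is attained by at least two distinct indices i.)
Roots: {-3, -2}

Each tropical root is a break point of the lower envelope of the lines y = a_i + i · x (there are 3 lines, with slopes 0, 1, ..., 2). Only the lines that attain the minimum somewhere contribute to roots; other lines are dominated. Here the surviving (envelope) indices are i = 2, i = 1, i = 0.
Intersections between consecutive envelope lines give the roots: for adjacent envelope indices i < j the intersection is x = (a_i − a_j) / (j − i). Reading off the sorted break points: {-3, -2}.
Verification: at each break x_0, at least two indices attain the minimum of min_i(a_i + i · x_0).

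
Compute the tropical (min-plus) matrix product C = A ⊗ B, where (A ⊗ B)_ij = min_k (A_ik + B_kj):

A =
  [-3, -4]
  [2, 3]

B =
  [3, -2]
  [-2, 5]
A ⊗ B =
  [-6, -5]
  [1, 0]

Apply the min-plus product entry-by-entry:
  C[0][0] = min over k of (A[0][0] + B[0][0] = -3 + 3 = 0, A[0][1] + B[1][0] = -4 + -2 = -6) = -6 (attained at k = 1)
  C[0][1] = min over k of (A[0][0] + B[0][1] = -3 + -2 = -5, A[0][1] + B[1][1] = -4 + 5 = 1) = -5 (attained at k = 0)
  C[1][0] = min over k of (A[1][0] + B[0][0] = 2 + 3 = 5, A[1][1] + B[1][0] = 3 + -2 = 1) = 1 (attained at k = 1)
  C[1][1] = min over k of (A[1][0] + B[0][1] = 2 + -2 = 0, A[1][1] + B[1][1] = 3 + 5 = 8) = 0 (attained at k = 0)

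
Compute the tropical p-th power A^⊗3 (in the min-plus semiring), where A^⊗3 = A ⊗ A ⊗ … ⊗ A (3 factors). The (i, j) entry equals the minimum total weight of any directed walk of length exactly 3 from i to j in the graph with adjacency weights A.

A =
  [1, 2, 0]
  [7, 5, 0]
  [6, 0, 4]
A^⊗3 =
  [3, 1, 0]
  [7, 4, 0]
  [6, 0, 4]

Each entry (A^⊗3)_ij equals the minimum over all length-3 walks i = v_0 → v_1 → … → v_3 = j of Σ_t A[v_t][v_{t+1}]. For example, for (i, j) = (0, 2) we minimise over 9 possible intermediate vertex sequences; the minimum is 0, attained along the walk 0 → 2 → 1 → 2.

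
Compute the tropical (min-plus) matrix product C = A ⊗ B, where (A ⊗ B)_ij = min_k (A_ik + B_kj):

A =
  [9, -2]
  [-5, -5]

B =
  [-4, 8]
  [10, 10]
A ⊗ B =
  [5, 8]
  [-9, 3]

Apply the min-plus product entry-by-entry:
  C[0][0] = min over k of (A[0][0] + B[0][0] = 9 + -4 = 5, A[0][1] + B[1][0] = -2 + 10 = 8) = 5 (attained at k = 0)
  C[0][1] = min over k of (A[0][0] + B[0][1] = 9 + 8 = 17, A[0][1] + B[1][1] = -2 + 10 = 8) = 8 (attained at k = 1)
  C[1][0] = min over k of (A[1][0] + B[0][0] = -5 + -4 = -9, A[1][1] + B[1][0] = -5 + 10 = 5) = -9 (attained at k = 0)
  C[1][1] = min over k of (A[1][0] + B[0][1] = -5 + 8 = 3, A[1][1] + B[1][1] = -5 + 10 = 5) = 3 (attained at k = 0)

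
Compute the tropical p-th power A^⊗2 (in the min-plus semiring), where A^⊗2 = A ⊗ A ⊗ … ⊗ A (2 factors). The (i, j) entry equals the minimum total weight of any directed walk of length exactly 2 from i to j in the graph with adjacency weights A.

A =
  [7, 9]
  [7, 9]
A^⊗2 =
  [14, 16]
  [14, 16]

Each entry (A^⊗2)_ij equals the minimum over all length-2 walks i = v_0 → v_1 → … → v_2 = j of Σ_t A[v_t][v_{t+1}]. For example, for (i, j) = (0, 1) we minimise over 2 possible intermediate vertex sequences; the minimum is 16, attained along the walk 0 → 0 → 1.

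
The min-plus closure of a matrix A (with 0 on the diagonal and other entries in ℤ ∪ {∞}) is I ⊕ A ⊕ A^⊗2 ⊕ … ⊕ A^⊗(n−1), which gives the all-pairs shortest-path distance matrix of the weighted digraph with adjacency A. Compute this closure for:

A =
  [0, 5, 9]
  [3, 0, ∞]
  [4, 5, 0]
Closure =
  [0, 5, 9]
  [3, 0, 12]
  [4, 5, 0]

This is the Floyd-Warshall all-pairs shortest-path computation. For each intermediate vertex k = 0, 1, …, 2, update dist[i][j] ← min(dist[i][j], dist[i][k] + dist[k][j]). The final matrix gives, for each (i, j), the minimum total weight of any directed path from i to j (possibly empty when i = j).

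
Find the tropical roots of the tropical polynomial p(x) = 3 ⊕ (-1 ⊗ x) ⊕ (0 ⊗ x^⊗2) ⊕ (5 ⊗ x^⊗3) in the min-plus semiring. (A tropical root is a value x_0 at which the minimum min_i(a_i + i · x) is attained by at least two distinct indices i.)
Roots: {-5, -1, 4}

Each tropical root is a break point of the lower envelope of the lines y = a_i + i · x (there are 4 lines, with slopes 0, 1, ..., 3). Only the lines that attain the minimum somewhere contribute to roots; other lines are dominated. Here the surviving (envelope) indices are i = 3, i = 2, i = 1, i = 0.
Intersections between consecutive envelope lines give the roots: for adjacent envelope indices i < j the intersection is x = (a_i − a_j) / (j − i). Reading off the sorted break points: {-5, -1, 4}.
Verification: at each break x_0, at least two indices attain the minimum of min_i(a_i + i · x_0).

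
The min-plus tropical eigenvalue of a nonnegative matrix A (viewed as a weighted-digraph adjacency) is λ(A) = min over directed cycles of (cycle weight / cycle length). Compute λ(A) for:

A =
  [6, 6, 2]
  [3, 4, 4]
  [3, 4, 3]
λ(A) = 5/2

Enumerate directed cycles and compute their means (weight / length). Sample:
  cycle 0 → 0: weight = 6, length = 1, mean = 6/1 ≈ 6.000
  cycle 1 → 1: weight = 4, length = 1, mean = 4/1 ≈ 4.000
  cycle 2 → 2: weight = 3, length = 1, mean = 3/1 ≈ 3.000
  cycle 0 → 1 → 0: weight = 9, length = 2, mean = 9/2 ≈ 4.500
  cycle 0 → 2 → 0: weight = 5, length = 2, mean = 5/2 ≈ 2.500
  cycle 1 → 0 → 1: weight = 9, length = 2, mean = 9/2 ≈ 4.500
Minimum mean = 2.500, attained e.g. along the cycle 0 → 2 → 0 with weight 5 and length 2. So λ(A) = 5/2 = 5/2.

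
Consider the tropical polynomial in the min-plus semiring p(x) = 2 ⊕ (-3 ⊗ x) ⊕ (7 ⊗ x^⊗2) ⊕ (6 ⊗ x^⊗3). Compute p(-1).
p(-1) = -4

A tropical monomial a ⊗ x^⊗i evaluates to a + i · x. Evaluating each term at x = -1:
  Term 0 contributes 2 + 0 · -1 = 2
  Term 1 contributes -3 + 1 · -1 = -4
  Term 2 contributes 7 + 2 · -1 = 5
  Term 3 contributes 6 + 3 · -1 = 3
p(-1) = ⊕ of these = min[2, -4, 5, 3] = -4.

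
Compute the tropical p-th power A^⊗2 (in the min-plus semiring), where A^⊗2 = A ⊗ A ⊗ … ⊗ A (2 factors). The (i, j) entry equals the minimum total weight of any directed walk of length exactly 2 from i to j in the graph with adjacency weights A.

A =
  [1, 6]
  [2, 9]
A^⊗2 =
  [2, 7]
  [3, 8]

Each entry (A^⊗2)_ij equals the minimum over all length-2 walks i = v_0 → v_1 → … → v_2 = j of Σ_t A[v_t][v_{t+1}]. For example, for (i, j) = (0, 1) we minimise over 2 possible intermediate vertex sequences; the minimum is 7, attained along the walk 0 → 0 → 1.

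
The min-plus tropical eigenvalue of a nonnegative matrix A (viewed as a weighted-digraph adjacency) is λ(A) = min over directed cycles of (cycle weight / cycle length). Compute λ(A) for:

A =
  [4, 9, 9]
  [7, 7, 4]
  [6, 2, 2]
λ(A) = 2

Enumerate directed cycles and compute their means (weight / length). Sample:
  cycle 0 → 0: weight = 4, length = 1, mean = 4/1 ≈ 4.000
  cycle 1 → 1: weight = 7, length = 1, mean = 7/1 ≈ 7.000
  cycle 2 → 2: weight = 2, length = 1, mean = 2/1 ≈ 2.000
  cycle 0 → 1 → 0: weight = 16, length = 2, mean = 16/2 ≈ 8.000
  cycle 0 → 2 → 0: weight = 15, length = 2, mean = 15/2 ≈ 7.500
  cycle 1 → 0 → 1: weight = 16, length = 2, mean = 16/2 ≈ 8.000
Minimum mean = 2.000, attained e.g. along the cycle 2 → 2 with weight 2 and length 1. So λ(A) = 2/1 = 2.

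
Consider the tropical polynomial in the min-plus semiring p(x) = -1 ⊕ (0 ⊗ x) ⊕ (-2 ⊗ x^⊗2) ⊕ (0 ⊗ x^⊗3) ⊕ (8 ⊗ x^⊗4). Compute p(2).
p(2) = -1

A tropical monomial a ⊗ x^⊗i evaluates to a + i · x. Evaluating each term at x = 2:
  Term 0 contributes -1 + 0 · 2 = -1
  Term 1 contributes 0 + 1 · 2 = 2
  Term 2 contributes -2 + 2 · 2 = 2
  Term 3 contributes 0 + 3 · 2 = 6
  Term 4 contributes 8 + 4 · 2 = 16
p(2) = ⊕ of these = min[-1, 2, 2, 6, 16] = -1.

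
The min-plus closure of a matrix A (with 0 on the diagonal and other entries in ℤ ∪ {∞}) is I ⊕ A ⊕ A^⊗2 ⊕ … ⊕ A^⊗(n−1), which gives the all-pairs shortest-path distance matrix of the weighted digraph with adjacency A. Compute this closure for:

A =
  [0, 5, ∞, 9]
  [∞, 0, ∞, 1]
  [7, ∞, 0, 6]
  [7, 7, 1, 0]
Closure =
  [0, 5, 7, 6]
  [8, 0, 2, 1]
  [7, 12, 0, 6]
  [7, 7, 1, 0]

This is the Floyd-Warshall all-pairs shortest-path computation. For each intermediate vertex k = 0, 1, …, 3, update dist[i][j] ← min(dist[i][j], dist[i][k] + dist[k][j]). The final matrix gives, for each (i, j), the minimum total weight of any directed path from i to j (possibly empty when i = j).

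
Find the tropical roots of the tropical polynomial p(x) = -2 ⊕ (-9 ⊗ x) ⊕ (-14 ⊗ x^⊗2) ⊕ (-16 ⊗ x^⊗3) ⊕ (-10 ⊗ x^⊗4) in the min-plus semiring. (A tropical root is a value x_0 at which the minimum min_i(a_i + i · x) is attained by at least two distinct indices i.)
Roots: {-6, 2, 5, 7}

Each tropical root is a break point of the lower envelope of the lines y = a_i + i · x (there are 5 lines, with slopes 0, 1, ..., 4). Only the lines that attain the minimum somewhere contribute to roots; other lines are dominated. Here the surviving (envelope) indices are i = 4, i = 3, i = 2, i = 1, i = 0.
Intersections between consecutive envelope lines give the roots: for adjacent envelope indices i < j the intersection is x = (a_i − a_j) / (j − i). Reading off the sorted break points: {-6, 2, 5, 7}.
Verification: at each break x_0, at least two indices attain the minimum of min_i(a_i + i · x_0).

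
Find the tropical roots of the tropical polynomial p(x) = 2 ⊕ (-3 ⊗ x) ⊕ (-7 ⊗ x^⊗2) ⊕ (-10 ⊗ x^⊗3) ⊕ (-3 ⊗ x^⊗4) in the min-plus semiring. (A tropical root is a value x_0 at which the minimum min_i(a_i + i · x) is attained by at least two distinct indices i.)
Roots: {-7, 3, 4, 5}

Each tropical root is a break point of the lower envelope of the lines y = a_i + i · x (there are 5 lines, with slopes 0, 1, ..., 4). Only the lines that attain the minimum somewhere contribute to roots; other lines are dominated. Here the surviving (envelope) indices are i = 4, i = 3, i = 2, i = 1, i = 0.
Intersections between consecutive envelope lines give the roots: for adjacent envelope indices i < j the intersection is x = (a_i − a_j) / (j − i). Reading off the sorted break points: {-7, 3, 4, 5}.
Verification: at each break x_0, at least two indices attain the minimum of min_i(a_i + i · x_0).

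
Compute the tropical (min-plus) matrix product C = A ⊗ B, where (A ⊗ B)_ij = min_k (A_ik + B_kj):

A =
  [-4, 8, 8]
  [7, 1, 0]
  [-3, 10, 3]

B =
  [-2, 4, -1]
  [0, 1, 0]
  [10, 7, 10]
A ⊗ B =
  [-6, 0, -5]
  [1, 2, 1]
  [-5, 1, -4]

Apply the min-plus product entry-by-entry:
  C[0][0] = min over k of (A[0][0] + B[0][0] = -4 + -2 = -6, A[0][1] + B[1][0] = 8 + 0 = 8, A[0][2] + B[2][0] = 8 + 10 = 18) = -6 (attained at k = 0)
  C[0][1] = min over k of (A[0][0] + B[0][1] = -4 + 4 = 0, A[0][1] + B[1][1] = 8 + 1 = 9, A[0][2] + B[2][1] = 8 + 7 = 15) = 0 (attained at k = 0)
  C[0][2] = min over k of (A[0][0] + B[0][2] = -4 + -1 = -5, A[0][1] + B[1][2] = 8 + 0 = 8, A[0][2] + B[2][2] = 8 + 10 = 18) = -5 (attained at k = 0)
  C[1][0] = min over k of (A[1][0] + B[0][0] = 7 + -2 = 5, A[1][1] + B[1][0] = 1 + 0 = 1, A[1][2] + B[2][0] = 0 + 10 = 10) = 1 (attained at k = 1)
  C[1][1] = min over k of (A[1][0] + B[0][1] = 7 + 4 = 11, A[1][1] + B[1][1] = 1 + 1 = 2, A[1][2] + B[2][1] = 0 + 7 = 7) = 2 (attained at k = 1)
  C[1][2] = min over k of (A[1][0] + B[0][2] = 7 + -1 = 6, A[1][1] + B[1][2] = 1 + 0 = 1, A[1][2] + B[2][2] = 0 + 10 = 10) = 1 (attained at k = 1)
  C[2][0] = min over k of (A[2][0] + B[0][0] = -3 + -2 = -5, A[2][1] + B[1][0] = 10 + 0 = 10, A[2][2] + B[2][0] = 3 + 10 = 13) = -5 (attained at k = 0)
  C[2][1] = min over k of (A[2][0] + B[0][1] = -3 + 4 = 1, A[2][1] + B[1][1] = 10 + 1 = 11, A[2][2] + B[2][1] = 3 + 7 = 10) = 1 (attained at k = 0)
  C[2][2] = min over k of (A[2][0] + B[0][2] = -3 + -1 = -4, A[2][1] + B[1][2] = 10 + 0 = 10, A[2][2] + B[2][2] = 3 + 10 = 13) = -4 (attained at k = 0)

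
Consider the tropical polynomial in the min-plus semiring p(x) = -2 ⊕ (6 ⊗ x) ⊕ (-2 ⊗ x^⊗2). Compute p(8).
p(8) = -2

A tropical monomial a ⊗ x^⊗i evaluates to a + i · x. Evaluating each term at x = 8:
  Term 0 contributes -2 + 0 · 8 = -2
  Term 1 contributes 6 + 1 · 8 = 14
  Term 2 contributes -2 + 2 · 8 = 14
p(8) = ⊕ of these = min[-2, 14, 14] = -2.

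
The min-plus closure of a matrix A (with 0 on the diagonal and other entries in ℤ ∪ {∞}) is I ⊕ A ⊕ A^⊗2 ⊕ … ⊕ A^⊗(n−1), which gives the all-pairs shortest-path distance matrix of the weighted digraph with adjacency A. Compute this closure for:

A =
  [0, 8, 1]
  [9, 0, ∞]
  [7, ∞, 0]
Closure =
  [0, 8, 1]
  [9, 0, 10]
  [7, 15, 0]

This is the Floyd-Warshall all-pairs shortest-path computation. For each intermediate vertex k = 0, 1, …, 2, update dist[i][j] ← min(dist[i][j], dist[i][k] + dist[k][j]). The final matrix gives, for each (i, j), the minimum total weight of any directed path from i to j (possibly empty when i = j).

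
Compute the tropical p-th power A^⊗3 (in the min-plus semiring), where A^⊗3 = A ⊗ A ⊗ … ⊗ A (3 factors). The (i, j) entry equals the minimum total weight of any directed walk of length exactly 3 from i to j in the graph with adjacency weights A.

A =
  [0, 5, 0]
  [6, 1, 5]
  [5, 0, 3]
A^⊗3 =
  [0, 0, 0]
  [6, 3, 6]
  [5, 2, 5]

Each entry (A^⊗3)_ij equals the minimum over all length-3 walks i = v_0 → v_1 → … → v_3 = j of Σ_t A[v_t][v_{t+1}]. For example, for (i, j) = (0, 2) we minimise over 9 possible intermediate vertex sequences; the minimum is 0, attained along the walk 0 → 0 → 0 → 2.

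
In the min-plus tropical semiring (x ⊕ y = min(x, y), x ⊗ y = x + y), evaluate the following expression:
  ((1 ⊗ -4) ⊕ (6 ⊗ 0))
((1 ⊗ -4) ⊕ (6 ⊗ 0)) = -3

Expand innermost to outermost. Recall ⊕ takes the minimum of its arguments and ⊗ takes their sum. Working out the expression ((1 ⊗ -4) ⊕ (6 ⊗ 0)) gives -3.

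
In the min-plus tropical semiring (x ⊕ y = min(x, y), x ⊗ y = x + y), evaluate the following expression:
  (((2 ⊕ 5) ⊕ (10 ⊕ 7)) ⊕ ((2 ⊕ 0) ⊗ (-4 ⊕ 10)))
(((2 ⊕ 5) ⊕ (10 ⊕ 7)) ⊕ ((2 ⊕ 0) ⊗ (-4 ⊕ 10))) = -4

Expand innermost to outermost. Recall ⊕ takes the minimum of its arguments and ⊗ takes their sum. Working out the expression (((2 ⊕ 5) ⊕ (10 ⊕ 7)) ⊕ ((2 ⊕ 0) ⊗ (-4 ⊕ 10))) gives -4.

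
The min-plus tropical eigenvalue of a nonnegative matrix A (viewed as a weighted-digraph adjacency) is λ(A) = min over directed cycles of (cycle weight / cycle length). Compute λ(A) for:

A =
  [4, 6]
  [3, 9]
λ(A) = 4

Enumerate directed cycles and compute their means (weight / length). Sample:
  cycle 0 → 0: weight = 4, length = 1, mean = 4/1 ≈ 4.000
  cycle 1 → 1: weight = 9, length = 1, mean = 9/1 ≈ 9.000
  cycle 0 → 1 → 0: weight = 9, length = 2, mean = 9/2 ≈ 4.500
  cycle 1 → 0 → 1: weight = 9, length = 2, mean = 9/2 ≈ 4.500
Minimum mean = 4.000, attained e.g. along the cycle 0 → 0 with weight 4 and length 1. So λ(A) = 4/1 = 4.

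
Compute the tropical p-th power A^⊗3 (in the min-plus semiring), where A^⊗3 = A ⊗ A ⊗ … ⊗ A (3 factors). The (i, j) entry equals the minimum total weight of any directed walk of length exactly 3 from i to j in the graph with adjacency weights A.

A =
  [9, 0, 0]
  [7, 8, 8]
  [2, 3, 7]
A^⊗3 =
  [9, 2, 2]
  [9, 10, 10]
  [4, 5, 9]

Each entry (A^⊗3)_ij equals the minimum over all length-3 walks i = v_0 → v_1 → … → v_3 = j of Σ_t A[v_t][v_{t+1}]. For example, for (i, j) = (0, 2) we minimise over 9 possible intermediate vertex sequences; the minimum is 2, attained along the walk 0 → 2 → 0 → 2.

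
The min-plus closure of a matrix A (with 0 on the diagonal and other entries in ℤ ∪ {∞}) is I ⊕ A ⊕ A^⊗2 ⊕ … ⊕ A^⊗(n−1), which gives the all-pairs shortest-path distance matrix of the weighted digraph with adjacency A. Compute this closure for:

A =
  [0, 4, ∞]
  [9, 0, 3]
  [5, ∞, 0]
Closure =
  [0, 4, 7]
  [8, 0, 3]
  [5, 9, 0]

This is the Floyd-Warshall all-pairs shortest-path computation. For each intermediate vertex k = 0, 1, …, 2, update dist[i][j] ← min(dist[i][j], dist[i][k] + dist[k][j]). The final matrix gives, for each (i, j), the minimum total weight of any directed path from i to j (possibly empty when i = j).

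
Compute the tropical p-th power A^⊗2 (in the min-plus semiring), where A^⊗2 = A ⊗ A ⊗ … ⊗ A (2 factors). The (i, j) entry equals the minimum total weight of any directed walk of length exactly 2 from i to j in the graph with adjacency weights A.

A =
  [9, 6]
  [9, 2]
A^⊗2 =
  [15, 8]
  [11, 4]

Each entry (A^⊗2)_ij equals the minimum over all length-2 walks i = v_0 → v_1 → … → v_2 = j of Σ_t A[v_t][v_{t+1}]. For example, for (i, j) = (0, 1) we minimise over 2 possible intermediate vertex sequences; the minimum is 8, attained along the walk 0 → 1 → 1.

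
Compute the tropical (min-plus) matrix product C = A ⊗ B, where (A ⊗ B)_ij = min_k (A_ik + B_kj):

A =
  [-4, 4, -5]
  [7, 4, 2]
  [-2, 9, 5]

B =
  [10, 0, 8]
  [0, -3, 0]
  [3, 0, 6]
A ⊗ B =
  [-2, -5, 1]
  [4, 1, 4]
  [8, -2, 6]

Apply the min-plus product entry-by-entry:
  C[0][0] = min over k of (A[0][0] + B[0][0] = -4 + 10 = 6, A[0][1] + B[1][0] = 4 + 0 = 4, A[0][2] + B[2][0] = -5 + 3 = -2) = -2 (attained at k = 2)
  C[0][1] = min over k of (A[0][0] + B[0][1] = -4 + 0 = -4, A[0][1] + B[1][1] = 4 + -3 = 1, A[0][2] + B[2][1] = -5 + 0 = -5) = -5 (attained at k = 2)
  C[0][2] = min over k of (A[0][0] + B[0][2] = -4 + 8 = 4, A[0][1] + B[1][2] = 4 + 0 = 4, A[0][2] + B[2][2] = -5 + 6 = 1) = 1 (attained at k = 2)
  C[1][0] = min over k of (A[1][0] + B[0][0] = 7 + 10 = 17, A[1][1] + B[1][0] = 4 + 0 = 4, A[1][2] + B[2][0] = 2 + 3 = 5) = 4 (attained at k = 1)
  C[1][1] = min over k of (A[1][0] + B[0][1] = 7 + 0 = 7, A[1][1] + B[1][1] = 4 + -3 = 1, A[1][2] + B[2][1] = 2 + 0 = 2) = 1 (attained at k = 1)
  C[1][2] = min over k of (A[1][0] + B[0][2] = 7 + 8 = 15, A[1][1] + B[1][2] = 4 + 0 = 4, A[1][2] + B[2][2] = 2 + 6 = 8) = 4 (attained at k = 1)
  C[2][0] = min over k of (A[2][0] + B[0][0] = -2 + 10 = 8, A[2][1] + B[1][0] = 9 + 0 = 9, A[2][2] + B[2][0] = 5 + 3 = 8) = 8 (attained at k = 0)
  C[2][1] = min over k of (A[2][0] + B[0][1] = -2 + 0 = -2, A[2][1] + B[1][1] = 9 + -3 = 6, A[2][2] + B[2][1] = 5 + 0 = 5) = -2 (attained at k = 0)
  C[2][2] = min over k of (A[2][0] + B[0][2] = -2 + 8 = 6, A[2][1] + B[1][2] = 9 + 0 = 9, A[2][2] + B[2][2] = 5 + 6 = 11) = 6 (attained at k = 0)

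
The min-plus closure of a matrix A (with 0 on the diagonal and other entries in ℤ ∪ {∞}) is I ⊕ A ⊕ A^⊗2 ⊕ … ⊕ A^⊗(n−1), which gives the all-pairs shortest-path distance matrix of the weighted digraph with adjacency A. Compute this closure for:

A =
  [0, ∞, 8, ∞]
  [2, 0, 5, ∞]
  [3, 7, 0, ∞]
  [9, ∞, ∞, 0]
Closure =
  [0, 15, 8, ∞]
  [2, 0, 5, ∞]
  [3, 7, 0, ∞]
  [9, 24, 17, 0]

This is the Floyd-Warshall all-pairs shortest-path computation. For each intermediate vertex k = 0, 1, …, 3, update dist[i][j] ← min(dist[i][j], dist[i][k] + dist[k][j]). The final matrix gives, for each (i, j), the minimum total weight of any directed path from i to j (possibly empty when i = j).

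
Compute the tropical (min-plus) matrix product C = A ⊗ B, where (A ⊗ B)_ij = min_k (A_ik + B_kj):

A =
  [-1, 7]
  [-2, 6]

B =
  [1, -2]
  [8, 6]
A ⊗ B =
  [0, -3]
  [-1, -4]

Apply the min-plus product entry-by-entry:
  C[0][0] = min over k of (A[0][0] + B[0][0] = -1 + 1 = 0, A[0][1] + B[1][0] = 7 + 8 = 15) = 0 (attained at k = 0)
  C[0][1] = min over k of (A[0][0] + B[0][1] = -1 + -2 = -3, A[0][1] + B[1][1] = 7 + 6 = 13) = -3 (attained at k = 0)
  C[1][0] = min over k of (A[1][0] + B[0][0] = -2 + 1 = -1, A[1][1] + B[1][0] = 6 + 8 = 14) = -1 (attained at k = 0)
  C[1][1] = min over k of (A[1][0] + B[0][1] = -2 + -2 = -4, A[1][1] + B[1][1] = 6 + 6 = 12) = -4 (attained at k = 0)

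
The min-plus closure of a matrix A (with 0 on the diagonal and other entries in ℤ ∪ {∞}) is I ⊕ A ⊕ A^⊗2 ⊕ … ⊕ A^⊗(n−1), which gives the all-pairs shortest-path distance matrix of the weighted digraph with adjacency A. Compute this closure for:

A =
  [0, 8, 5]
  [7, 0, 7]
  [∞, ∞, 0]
Closure =
  [0, 8, 5]
  [7, 0, 7]
  [∞, ∞, 0]

This is the Floyd-Warshall all-pairs shortest-path computation. For each intermediate vertex k = 0, 1, …, 2, update dist[i][j] ← min(dist[i][j], dist[i][k] + dist[k][j]). The final matrix gives, for each (i, j), the minimum total weight of any directed path from i to j (possibly empty when i = j).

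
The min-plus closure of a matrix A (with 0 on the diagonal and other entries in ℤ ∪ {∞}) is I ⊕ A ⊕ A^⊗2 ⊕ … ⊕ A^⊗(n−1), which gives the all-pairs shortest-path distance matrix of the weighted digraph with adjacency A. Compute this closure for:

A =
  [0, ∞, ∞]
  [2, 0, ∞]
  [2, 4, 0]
Closure =
  [0, ∞, ∞]
  [2, 0, ∞]
  [2, 4, 0]

This is the Floyd-Warshall all-pairs shortest-path computation. For each intermediate vertex k = 0, 1, …, 2, update dist[i][j] ← min(dist[i][j], dist[i][k] + dist[k][j]). The final matrix gives, for each (i, j), the minimum total weight of any directed path from i to j (possibly empty when i = j).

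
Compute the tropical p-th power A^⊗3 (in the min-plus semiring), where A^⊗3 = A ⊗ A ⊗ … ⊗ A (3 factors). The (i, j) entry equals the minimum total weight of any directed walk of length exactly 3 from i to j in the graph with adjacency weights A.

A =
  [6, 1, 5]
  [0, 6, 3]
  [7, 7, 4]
A^⊗3 =
  [7, 2, 6]
  [1, 7, 4]
  [8, 8, 11]

Each entry (A^⊗3)_ij equals the minimum over all length-3 walks i = v_0 → v_1 → … → v_3 = j of Σ_t A[v_t][v_{t+1}]. For example, for (i, j) = (0, 2) we minimise over 9 possible intermediate vertex sequences; the minimum is 6, attained along the walk 0 → 1 → 0 → 2.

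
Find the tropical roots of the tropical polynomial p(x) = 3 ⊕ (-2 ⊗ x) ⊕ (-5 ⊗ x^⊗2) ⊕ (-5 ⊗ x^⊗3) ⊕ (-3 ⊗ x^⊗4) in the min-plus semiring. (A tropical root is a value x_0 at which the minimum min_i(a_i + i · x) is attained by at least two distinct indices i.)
Roots: {-2, 0, 3, 5}

Each tropical root is a break point of the lower envelope of the lines y = a_i + i · x (there are 5 lines, with slopes 0, 1, ..., 4). Only the lines that attain the minimum somewhere contribute to roots; other lines are dominated. Here the surviving (envelope) indices are i = 4, i = 3, i = 2, i = 1, i = 0.
Intersections between consecutive envelope lines give the roots: for adjacent envelope indices i < j the intersection is x = (a_i − a_j) / (j − i). Reading off the sorted break points: {-2, 0, 3, 5}.
Verification: at each break x_0, at least two indices attain the minimum of min_i(a_i + i · x_0).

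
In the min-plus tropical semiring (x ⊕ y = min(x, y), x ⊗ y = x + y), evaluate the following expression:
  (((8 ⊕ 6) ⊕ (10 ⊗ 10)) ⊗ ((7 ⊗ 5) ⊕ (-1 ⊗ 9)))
(((8 ⊕ 6) ⊕ (10 ⊗ 10)) ⊗ ((7 ⊗ 5) ⊕ (-1 ⊗ 9))) = 14

Expand innermost to outermost. Recall ⊕ takes the minimum of its arguments and ⊗ takes their sum. Working out the expression (((8 ⊕ 6) ⊕ (10 ⊗ 10)) ⊗ ((7 ⊗ 5) ⊕ (-1 ⊗ 9))) gives 14.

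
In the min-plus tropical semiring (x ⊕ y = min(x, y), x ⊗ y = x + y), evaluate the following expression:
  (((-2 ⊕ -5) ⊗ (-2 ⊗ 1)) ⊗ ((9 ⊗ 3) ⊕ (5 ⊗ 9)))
(((-2 ⊕ -5) ⊗ (-2 ⊗ 1)) ⊗ ((9 ⊗ 3) ⊕ (5 ⊗ 9))) = 6

Expand innermost to outermost. Recall ⊕ takes the minimum of its arguments and ⊗ takes their sum. Working out the expression (((-2 ⊕ -5) ⊗ (-2 ⊗ 1)) ⊗ ((9 ⊗ 3) ⊕ (5 ⊗ 9))) gives 6.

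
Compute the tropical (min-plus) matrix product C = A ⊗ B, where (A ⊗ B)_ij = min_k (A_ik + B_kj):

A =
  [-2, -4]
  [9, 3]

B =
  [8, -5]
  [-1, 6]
A ⊗ B =
  [-5, -7]
  [2, 4]

Apply the min-plus product entry-by-entry:
  C[0][0] = min over k of (A[0][0] + B[0][0] = -2 + 8 = 6, A[0][1] + B[1][0] = -4 + -1 = -5) = -5 (attained at k = 1)
  C[0][1] = min over k of (A[0][0] + B[0][1] = -2 + -5 = -7, A[0][1] + B[1][1] = -4 + 6 = 2) = -7 (attained at k = 0)
  C[1][0] = min over k of (A[1][0] + B[0][0] = 9 + 8 = 17, A[1][1] + B[1][0] = 3 + -1 = 2) = 2 (attained at k = 1)
  C[1][1] = min over k of (A[1][0] + B[0][1] = 9 + -5 = 4, A[1][1] + B[1][1] = 3 + 6 = 9) = 4 (attained at k = 0)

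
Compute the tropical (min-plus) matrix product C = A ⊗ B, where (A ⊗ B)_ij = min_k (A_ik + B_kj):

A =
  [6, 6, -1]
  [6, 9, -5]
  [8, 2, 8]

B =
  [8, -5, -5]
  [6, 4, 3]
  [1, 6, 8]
A ⊗ B =
  [0, 1, 1]
  [-4, 1, 1]
  [8, 3, 3]

Apply the min-plus product entry-by-entry:
  C[0][0] = min over k of (A[0][0] + B[0][0] = 6 + 8 = 14, A[0][1] + B[1][0] = 6 + 6 = 12, A[0][2] + B[2][0] = -1 + 1 = 0) = 0 (attained at k = 2)
  C[0][1] = min over k of (A[0][0] + B[0][1] = 6 + -5 = 1, A[0][1] + B[1][1] = 6 + 4 = 10, A[0][2] + B[2][1] = -1 + 6 = 5) = 1 (attained at k = 0)
  C[0][2] = min over k of (A[0][0] + B[0][2] = 6 + -5 = 1, A[0][1] + B[1][2] = 6 + 3 = 9, A[0][2] + B[2][2] = -1 + 8 = 7) = 1 (attained at k = 0)
  C[1][0] = min over k of (A[1][0] + B[0][0] = 6 + 8 = 14, A[1][1] + B[1][0] = 9 + 6 = 15, A[1][2] + B[2][0] = -5 + 1 = -4) = -4 (attained at k = 2)
  C[1][1] = min over k of (A[1][0] + B[0][1] = 6 + -5 = 1, A[1][1] + B[1][1] = 9 + 4 = 13, A[1][2] + B[2][1] = -5 + 6 = 1) = 1 (attained at k = 0)
  C[1][2] = min over k of (A[1][0] + B[0][2] = 6 + -5 = 1, A[1][1] + B[1][2] = 9 + 3 = 12, A[1][2] + B[2][2] = -5 + 8 = 3) = 1 (attained at k = 0)
  C[2][0] = min over k of (A[2][0] + B[0][0] = 8 + 8 = 16, A[2][1] + B[1][0] = 2 + 6 = 8, A[2][2] + B[2][0] = 8 + 1 = 9) = 8 (attained at k = 1)
  C[2][1] = min over k of (A[2][0] + B[0][1] = 8 + -5 = 3, A[2][1] + B[1][1] = 2 + 4 = 6, A[2][2] + B[2][1] = 8 + 6 = 14) = 3 (attained at k = 0)
  C[2][2] = min over k of (A[2][0] + B[0][2] = 8 + -5 = 3, A[2][1] + B[1][2] = 2 + 3 = 5, A[2][2] + B[2][2] = 8 + 8 = 16) = 3 (attained at k = 0)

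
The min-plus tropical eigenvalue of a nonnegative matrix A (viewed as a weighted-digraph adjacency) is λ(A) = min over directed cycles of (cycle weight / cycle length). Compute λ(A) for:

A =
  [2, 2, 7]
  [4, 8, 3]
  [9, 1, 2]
λ(A) = 2

Enumerate directed cycles and compute their means (weight / length). Sample:
  cycle 0 → 0: weight = 2, length = 1, mean = 2/1 ≈ 2.000
  cycle 1 → 1: weight = 8, length = 1, mean = 8/1 ≈ 8.000
  cycle 2 → 2: weight = 2, length = 1, mean = 2/1 ≈ 2.000
  cycle 0 → 1 → 0: weight = 6, length = 2, mean = 6/2 ≈ 3.000
  cycle 0 → 2 → 0: weight = 16, length = 2, mean = 16/2 ≈ 8.000
  cycle 1 → 0 → 1: weight = 6, length = 2, mean = 6/2 ≈ 3.000
Minimum mean = 2.000, attained e.g. along the cycle 0 → 0 with weight 2 and length 1. So λ(A) = 2/1 = 2.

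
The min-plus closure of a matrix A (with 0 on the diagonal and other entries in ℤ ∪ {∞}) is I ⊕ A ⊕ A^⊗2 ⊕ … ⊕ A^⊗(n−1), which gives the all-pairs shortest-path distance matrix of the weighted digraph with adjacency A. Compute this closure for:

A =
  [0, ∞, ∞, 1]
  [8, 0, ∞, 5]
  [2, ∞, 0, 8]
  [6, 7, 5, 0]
Closure =
  [0, 8, 6, 1]
  [8, 0, 10, 5]
  [2, 10, 0, 3]
  [6, 7, 5, 0]

This is the Floyd-Warshall all-pairs shortest-path computation. For each intermediate vertex k = 0, 1, …, 3, update dist[i][j] ← min(dist[i][j], dist[i][k] + dist[k][j]). The final matrix gives, for each (i, j), the minimum total weight of any directed path from i to j (possibly empty when i = j).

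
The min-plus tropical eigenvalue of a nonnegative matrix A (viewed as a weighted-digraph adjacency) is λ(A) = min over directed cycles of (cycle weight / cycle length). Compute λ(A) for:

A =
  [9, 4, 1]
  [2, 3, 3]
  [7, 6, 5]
λ(A) = 3

Enumerate directed cycles and compute their means (weight / length). Sample:
  cycle 0 → 0: weight = 9, length = 1, mean = 9/1 ≈ 9.000
  cycle 1 → 1: weight = 3, length = 1, mean = 3/1 ≈ 3.000
  cycle 2 → 2: weight = 5, length = 1, mean = 5/1 ≈ 5.000
  cycle 0 → 1 → 0: weight = 6, length = 2, mean = 6/2 ≈ 3.000
  cycle 0 → 2 → 0: weight = 8, length = 2, mean = 8/2 ≈ 4.000
  cycle 1 → 0 → 1: weight = 6, length = 2, mean = 6/2 ≈ 3.000
Minimum mean = 3.000, attained e.g. along the cycle 1 → 1 with weight 3 and length 1. So λ(A) = 3/1 = 3.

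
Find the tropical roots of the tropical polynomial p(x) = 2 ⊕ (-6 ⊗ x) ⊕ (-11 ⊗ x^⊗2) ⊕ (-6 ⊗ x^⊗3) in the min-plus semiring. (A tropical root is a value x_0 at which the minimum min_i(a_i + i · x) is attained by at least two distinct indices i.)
Roots: {-5, 5, 8}

Each tropical root is a break point of the lower envelope of the lines y = a_i + i · x (there are 4 lines, with slopes 0, 1, ..., 3). Only the lines that attain the minimum somewhere contribute to roots; other lines are dominated. Here the surviving (envelope) indices are i = 3, i = 2, i = 1, i = 0.
Intersections between consecutive envelope lines give the roots: for adjacent envelope indices i < j the intersection is x = (a_i − a_j) / (j − i). Reading off the sorted break points: {-5, 5, 8}.
Verification: at each break x_0, at least two indices attain the minimum of min_i(a_i + i · x_0).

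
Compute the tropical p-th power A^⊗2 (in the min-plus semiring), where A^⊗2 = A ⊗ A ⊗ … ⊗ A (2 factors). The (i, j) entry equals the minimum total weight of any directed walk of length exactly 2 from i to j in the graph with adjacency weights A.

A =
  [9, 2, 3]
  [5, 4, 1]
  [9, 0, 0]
A^⊗2 =
  [7, 3, 3]
  [9, 1, 1]
  [5, 0, 0]

Each entry (A^⊗2)_ij equals the minimum over all length-2 walks i = v_0 → v_1 → … → v_2 = j of Σ_t A[v_t][v_{t+1}]. For example, for (i, j) = (0, 2) we minimise over 3 possible intermediate vertex sequences; the minimum is 3, attained along the walk 0 → 1 → 2.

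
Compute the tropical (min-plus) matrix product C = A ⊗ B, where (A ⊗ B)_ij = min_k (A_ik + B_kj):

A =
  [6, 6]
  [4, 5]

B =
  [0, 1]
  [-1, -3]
A ⊗ B =
  [5, 3]
  [4, 2]

Apply the min-plus product entry-by-entry:
  C[0][0] = min over k of (A[0][0] + B[0][0] = 6 + 0 = 6, A[0][1] + B[1][0] = 6 + -1 = 5) = 5 (attained at k = 1)
  C[0][1] = min over k of (A[0][0] + B[0][1] = 6 + 1 = 7, A[0][1] + B[1][1] = 6 + -3 = 3) = 3 (attained at k = 1)
  C[1][0] = min over k of (A[1][0] + B[0][0] = 4 + 0 = 4, A[1][1] + B[1][0] = 5 + -1 = 4) = 4 (attained at k = 0)
  C[1][1] = min over k of (A[1][0] + B[0][1] = 4 + 1 = 5, A[1][1] + B[1][1] = 5 + -3 = 2) = 2 (attained at k = 1)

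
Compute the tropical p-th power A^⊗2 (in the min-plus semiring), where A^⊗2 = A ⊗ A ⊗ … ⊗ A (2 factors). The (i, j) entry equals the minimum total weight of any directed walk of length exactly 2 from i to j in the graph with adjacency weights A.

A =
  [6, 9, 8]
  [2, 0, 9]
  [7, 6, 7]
A^⊗2 =
  [11, 9, 14]
  [2, 0, 9]
  [8, 6, 14]

Each entry (A^⊗2)_ij equals the minimum over all length-2 walks i = v_0 → v_1 → … → v_2 = j of Σ_t A[v_t][v_{t+1}]. For example, for (i, j) = (0, 2) we minimise over 3 possible intermediate vertex sequences; the minimum is 14, attained along the walk 0 → 0 → 2.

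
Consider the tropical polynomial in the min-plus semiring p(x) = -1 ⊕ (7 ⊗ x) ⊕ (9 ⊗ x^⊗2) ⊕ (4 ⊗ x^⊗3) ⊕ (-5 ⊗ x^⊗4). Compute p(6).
p(6) = -1

A tropical monomial a ⊗ x^⊗i evaluates to a + i · x. Evaluating each term at x = 6:
  Term 0 contributes -1 + 0 · 6 = -1
  Term 1 contributes 7 + 1 · 6 = 13
  Term 2 contributes 9 + 2 · 6 = 21
  Term 3 contributes 4 + 3 · 6 = 22
  Term 4 contributes -5 + 4 · 6 = 19
p(6) = ⊕ of these = min[-1, 13, 21, 22, 19] = -1.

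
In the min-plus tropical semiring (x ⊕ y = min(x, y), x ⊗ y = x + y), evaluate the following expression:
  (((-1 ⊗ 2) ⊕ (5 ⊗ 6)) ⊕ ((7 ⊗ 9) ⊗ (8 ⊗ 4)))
(((-1 ⊗ 2) ⊕ (5 ⊗ 6)) ⊕ ((7 ⊗ 9) ⊗ (8 ⊗ 4))) = 1

Expand innermost to outermost. Recall ⊕ takes the minimum of its arguments and ⊗ takes their sum. Working out the expression (((-1 ⊗ 2) ⊕ (5 ⊗ 6)) ⊕ ((7 ⊗ 9) ⊗ (8 ⊗ 4))) gives 1.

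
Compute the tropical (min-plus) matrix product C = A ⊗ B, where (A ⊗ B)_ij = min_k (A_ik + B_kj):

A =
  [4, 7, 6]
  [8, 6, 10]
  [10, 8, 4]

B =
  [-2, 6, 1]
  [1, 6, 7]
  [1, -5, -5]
A ⊗ B =
  [2, 1, 1]
  [6, 5, 5]
  [5, -1, -1]

Apply the min-plus product entry-by-entry:
  C[0][0] = min over k of (A[0][0] + B[0][0] = 4 + -2 = 2, A[0][1] + B[1][0] = 7 + 1 = 8, A[0][2] + B[2][0] = 6 + 1 = 7) = 2 (attained at k = 0)
  C[0][1] = min over k of (A[0][0] + B[0][1] = 4 + 6 = 10, A[0][1] + B[1][1] = 7 + 6 = 13, A[0][2] + B[2][1] = 6 + -5 = 1) = 1 (attained at k = 2)
  C[0][2] = min over k of (A[0][0] + B[0][2] = 4 + 1 = 5, A[0][1] + B[1][2] = 7 + 7 = 14, A[0][2] + B[2][2] = 6 + -5 = 1) = 1 (attained at k = 2)
  C[1][0] = min over k of (A[1][0] + B[0][0] = 8 + -2 = 6, A[1][1] + B[1][0] = 6 + 1 = 7, A[1][2] + B[2][0] = 10 + 1 = 11) = 6 (attained at k = 0)
  C[1][1] = min over k of (A[1][0] + B[0][1] = 8 + 6 = 14, A[1][1] + B[1][1] = 6 + 6 = 12, A[1][2] + B[2][1] = 10 + -5 = 5) = 5 (attained at k = 2)
  C[1][2] = min over k of (A[1][0] + B[0][2] = 8 + 1 = 9, A[1][1] + B[1][2] = 6 + 7 = 13, A[1][2] + B[2][2] = 10 + -5 = 5) = 5 (attained at k = 2)
  C[2][0] = min over k of (A[2][0] + B[0][0] = 10 + -2 = 8, A[2][1] + B[1][0] = 8 + 1 = 9, A[2][2] + B[2][0] = 4 + 1 = 5) = 5 (attained at k = 2)
  C[2][1] = min over k of (A[2][0] + B[0][1] = 10 + 6 = 16, A[2][1] + B[1][1] = 8 + 6 = 14, A[2][2] + B[2][1] = 4 + -5 = -1) = -1 (attained at k = 2)
  C[2][2] = min over k of (A[2][0] + B[0][2] = 10 + 1 = 11, A[2][1] + B[1][2] = 8 + 7 = 15, A[2][2] + B[2][2] = 4 + -5 = -1) = -1 (attained at k = 2)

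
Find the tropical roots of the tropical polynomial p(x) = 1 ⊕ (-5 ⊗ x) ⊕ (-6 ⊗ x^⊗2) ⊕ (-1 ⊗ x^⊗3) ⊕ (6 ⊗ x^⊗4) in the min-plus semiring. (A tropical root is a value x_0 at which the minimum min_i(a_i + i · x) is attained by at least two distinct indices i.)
Roots: {-7, -5, 1, 6}

Each tropical root is a break point of the lower envelope of the lines y = a_i + i · x (there are 5 lines, with slopes 0, 1, ..., 4). Only the lines that attain the minimum somewhere contribute to roots; other lines are dominated. Here the surviving (envelope) indices are i = 4, i = 3, i = 2, i = 1, i = 0.
Intersections between consecutive envelope lines give the roots: for adjacent envelope indices i < j the intersection is x = (a_i − a_j) / (j − i). Reading off the sorted break points: {-7, -5, 1, 6}.
Verification: at each break x_0, at least two indices attain the minimum of min_i(a_i + i · x_0).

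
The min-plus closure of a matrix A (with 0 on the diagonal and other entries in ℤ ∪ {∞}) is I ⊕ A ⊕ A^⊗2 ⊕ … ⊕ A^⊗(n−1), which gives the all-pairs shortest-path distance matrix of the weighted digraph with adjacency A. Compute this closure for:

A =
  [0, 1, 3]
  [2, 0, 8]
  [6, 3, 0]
Closure =
  [0, 1, 3]
  [2, 0, 5]
  [5, 3, 0]

This is the Floyd-Warshall all-pairs shortest-path computation. For each intermediate vertex k = 0, 1, …, 2, update dist[i][j] ← min(dist[i][j], dist[i][k] + dist[k][j]). The final matrix gives, for each (i, j), the minimum total weight of any directed path from i to j (possibly empty when i = j).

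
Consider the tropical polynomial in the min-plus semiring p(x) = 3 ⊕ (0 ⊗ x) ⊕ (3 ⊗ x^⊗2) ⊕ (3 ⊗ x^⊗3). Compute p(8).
p(8) = 3

A tropical monomial a ⊗ x^⊗i evaluates to a + i · x. Evaluating each term at x = 8:
  Term 0 contributes 3 + 0 · 8 = 3
  Term 1 contributes 0 + 1 · 8 = 8
  Term 2 contributes 3 + 2 · 8 = 19
  Term 3 contributes 3 + 3 · 8 = 27
p(8) = ⊕ of these = min[3, 8, 19, 27] = 3.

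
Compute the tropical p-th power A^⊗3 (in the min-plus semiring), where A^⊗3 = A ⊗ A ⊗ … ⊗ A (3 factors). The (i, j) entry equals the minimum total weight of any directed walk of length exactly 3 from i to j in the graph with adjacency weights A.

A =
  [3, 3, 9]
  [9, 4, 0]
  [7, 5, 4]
A^⊗3 =
  [9, 8, 6]
  [10, 9, 5]
  [12, 10, 9]

Each entry (A^⊗3)_ij equals the minimum over all length-3 walks i = v_0 → v_1 → … → v_3 = j of Σ_t A[v_t][v_{t+1}]. For example, for (i, j) = (0, 2) we minimise over 9 possible intermediate vertex sequences; the minimum is 6, attained along the walk 0 → 0 → 1 → 2.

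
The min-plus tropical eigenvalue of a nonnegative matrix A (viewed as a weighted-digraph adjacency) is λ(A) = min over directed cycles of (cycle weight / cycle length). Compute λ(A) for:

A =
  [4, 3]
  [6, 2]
λ(A) = 2

Enumerate directed cycles and compute their means (weight / length). Sample:
  cycle 0 → 0: weight = 4, length = 1, mean = 4/1 ≈ 4.000
  cycle 1 → 1: weight = 2, length = 1, mean = 2/1 ≈ 2.000
  cycle 0 → 1 → 0: weight = 9, length = 2, mean = 9/2 ≈ 4.500
  cycle 1 → 0 → 1: weight = 9, length = 2, mean = 9/2 ≈ 4.500
Minimum mean = 2.000, attained e.g. along the cycle 1 → 1 with weight 2 and length 1. So λ(A) = 2/1 = 2.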